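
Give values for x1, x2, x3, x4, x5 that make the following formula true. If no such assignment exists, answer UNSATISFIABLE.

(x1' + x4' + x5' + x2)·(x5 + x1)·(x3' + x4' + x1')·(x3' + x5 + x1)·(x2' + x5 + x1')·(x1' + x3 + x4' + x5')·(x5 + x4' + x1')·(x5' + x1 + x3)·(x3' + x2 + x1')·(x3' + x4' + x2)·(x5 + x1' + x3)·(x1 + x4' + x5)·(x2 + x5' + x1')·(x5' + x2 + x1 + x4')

Suppose x5 = 1.
Suppose x1 = 0.
From the singleton clause (x3), x3 = 1.
Suppose x4 = 1.
From the singleton clause (x2), x2 = 1.
Every clause now holds.

x1 ↦ 0, x2 ↦ 1, x3 ↦ 1, x4 ↦ 1, x5 ↦ 1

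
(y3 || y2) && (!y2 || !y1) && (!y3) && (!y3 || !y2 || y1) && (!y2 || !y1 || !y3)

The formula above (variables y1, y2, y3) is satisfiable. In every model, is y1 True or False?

False

Suppose y1 = true.
The clause (!y2) is unit, so y2 = false.
The clause (y3) is unit, so y3 = true.
But (!y3) is also a unit clause — contradiction.
So every satisfying assignment has y1 = False.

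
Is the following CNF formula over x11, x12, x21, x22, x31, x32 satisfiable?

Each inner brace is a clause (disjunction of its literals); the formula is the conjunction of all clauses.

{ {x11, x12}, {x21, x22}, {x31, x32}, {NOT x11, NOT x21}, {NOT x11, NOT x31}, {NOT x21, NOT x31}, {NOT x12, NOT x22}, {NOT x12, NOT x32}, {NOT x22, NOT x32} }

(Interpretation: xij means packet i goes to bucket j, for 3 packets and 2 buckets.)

No, unsatisfiable

Case x11 = true:
(NOT x21) alone gives x21 = false.
(x22) alone gives x22 = true.
(NOT x31) alone gives x31 = false.
(x32) alone gives x32 = true.
But (NOT x32) is also a unit clause — contradiction.
So x11 must be the other value — set x11 = false.
(x12) alone gives x12 = true.
(NOT x22) alone gives x22 = false.
(x21) alone gives x21 = true.
(NOT x31) alone gives x31 = false.
(x32) alone gives x32 = true.
But (NOT x32) is also a unit clause — contradiction.
Both values of x11 lead to a conflict.
No assignment satisfies every clause.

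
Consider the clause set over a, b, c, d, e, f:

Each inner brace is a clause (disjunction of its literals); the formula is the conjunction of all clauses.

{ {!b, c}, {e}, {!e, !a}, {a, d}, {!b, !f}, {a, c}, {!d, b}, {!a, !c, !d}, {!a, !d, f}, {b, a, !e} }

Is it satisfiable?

Yes

Unit clause (e) forces e = true.
Unit clause (!a) forces a = false.
Unit clause (d) forces d = true.
Unit clause (c) forces c = true.
Unit clause (b) forces b = true.
Unit clause (!f) forces f = false.
This assignment satisfies each clause.
A satisfying assignment: a=false; b=true; c=true; d=true; e=true; f=false.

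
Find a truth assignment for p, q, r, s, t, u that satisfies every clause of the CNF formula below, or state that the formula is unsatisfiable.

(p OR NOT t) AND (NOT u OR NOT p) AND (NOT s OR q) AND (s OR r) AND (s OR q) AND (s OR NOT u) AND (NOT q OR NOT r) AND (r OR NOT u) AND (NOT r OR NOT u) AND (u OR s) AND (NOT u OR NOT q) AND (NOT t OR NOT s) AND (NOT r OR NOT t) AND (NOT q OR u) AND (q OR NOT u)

UNSATISFIABLE

Suppose p = true.
(NOT u) alone gives u = false.
(s) alone gives s = true.
(q) alone gives q = true.
That conflicts with the unit clause (NOT q).
So p must be the other value — set p = false.
(NOT t) alone gives t = false.
Suppose s = false.
(r) alone gives r = true.
(q) alone gives q = true.
That conflicts with the unit clause (NOT q).
So s must be the other value — set s = true.
(q) alone gives q = true.
(NOT r) alone gives r = false.
(NOT u) alone gives u = false.
That conflicts with the unit clause (u).
Both values of s lead to a conflict.
Both values of p lead to a conflict.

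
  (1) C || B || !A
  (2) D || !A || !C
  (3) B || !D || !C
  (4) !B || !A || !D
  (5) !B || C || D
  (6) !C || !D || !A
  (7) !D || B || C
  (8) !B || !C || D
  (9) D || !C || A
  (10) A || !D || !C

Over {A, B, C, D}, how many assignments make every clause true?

There are 2^4 = 16 truth assignments over (A, B, C, D).
Split on D. With D = true, the clauses containing D are satisfied and !D drops from the rest; 1 of the 2^3 = 8 assignments to the other variables satisfy what remains.
With D = false, by the same count on the reduced clause set, 1 assignment works.
Total: 1 + 1 = 2.

2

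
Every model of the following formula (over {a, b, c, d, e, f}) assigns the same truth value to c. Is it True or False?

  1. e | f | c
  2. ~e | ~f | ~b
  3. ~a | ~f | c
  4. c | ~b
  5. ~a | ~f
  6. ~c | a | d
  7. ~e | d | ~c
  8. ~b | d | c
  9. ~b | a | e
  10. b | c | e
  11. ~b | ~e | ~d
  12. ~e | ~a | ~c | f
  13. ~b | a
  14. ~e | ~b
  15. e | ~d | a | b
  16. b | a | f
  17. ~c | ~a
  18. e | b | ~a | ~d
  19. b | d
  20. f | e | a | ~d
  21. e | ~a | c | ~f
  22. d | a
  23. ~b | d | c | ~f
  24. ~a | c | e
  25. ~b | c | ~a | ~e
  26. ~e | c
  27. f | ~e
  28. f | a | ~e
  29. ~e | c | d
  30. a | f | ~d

True

Suppose c = 0.
(~b) alone gives b = 0.
(e) alone gives e = 1.
Now (~e) is unsatisfied and unit — conflict.
So every satisfying assignment has c = True.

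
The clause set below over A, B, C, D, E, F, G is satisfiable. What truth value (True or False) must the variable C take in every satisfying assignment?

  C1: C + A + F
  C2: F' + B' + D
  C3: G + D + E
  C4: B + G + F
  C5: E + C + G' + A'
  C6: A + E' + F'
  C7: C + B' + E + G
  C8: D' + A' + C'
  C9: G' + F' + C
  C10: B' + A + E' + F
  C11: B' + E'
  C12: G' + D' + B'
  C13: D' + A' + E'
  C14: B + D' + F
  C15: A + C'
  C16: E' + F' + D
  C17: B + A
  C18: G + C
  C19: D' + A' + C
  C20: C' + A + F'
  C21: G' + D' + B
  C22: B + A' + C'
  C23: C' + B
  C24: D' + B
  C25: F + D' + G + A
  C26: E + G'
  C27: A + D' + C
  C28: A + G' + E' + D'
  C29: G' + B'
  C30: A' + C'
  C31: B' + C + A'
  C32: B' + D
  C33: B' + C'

False

Suppose C = 1.
From the singleton clause (A), A = 1.
That conflicts with the unit clause (A').
So every satisfying assignment has C = False.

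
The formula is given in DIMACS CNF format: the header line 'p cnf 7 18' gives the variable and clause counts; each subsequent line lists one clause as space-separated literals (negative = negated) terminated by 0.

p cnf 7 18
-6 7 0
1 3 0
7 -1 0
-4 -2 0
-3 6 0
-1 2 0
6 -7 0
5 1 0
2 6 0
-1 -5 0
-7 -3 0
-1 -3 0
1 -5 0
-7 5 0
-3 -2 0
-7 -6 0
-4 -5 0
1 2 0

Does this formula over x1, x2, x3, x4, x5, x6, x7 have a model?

No

Try x6 = False.
(¬x3) alone gives x3 = False.
(x1) alone gives x1 = True.
(x7) alone gives x7 = True.
Now (¬x7) is unsatisfied and unit — conflict.
Backtrack on x6: now try x6 = True.
(x7) alone gives x7 = True.
Now (¬x7) is unsatisfied and unit — conflict.
Both values of x6 lead to a conflict.
No assignment satisfies every clause.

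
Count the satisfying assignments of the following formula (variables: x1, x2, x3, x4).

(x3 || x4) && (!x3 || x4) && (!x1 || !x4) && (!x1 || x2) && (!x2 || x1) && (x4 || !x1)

There are 2^4 = 16 truth assignments over (x1, x2, x3, x4).
Check each against the 6 clauses (columns in the order x1, x2, x3, x4):
  F F F F  ✗ fails (x3 || x4)
  F F F T  ✓ satisfies all
  F F T F  ✗ fails (!x3 || x4)
  F F T T  ✓ satisfies all
  F T F F  ✗ fails (x3 || x4)
  F T F T  ✗ fails (!x2 || x1)
  F T T F  ✗ fails (!x3 || x4)
  F T T T  ✗ fails (!x2 || x1)
  T F F F  ✗ fails (x3 || x4)
  T F F T  ✗ fails (!x1 || !x4)
  T F T F  ✗ fails (!x3 || x4)
  T F T T  ✗ fails (!x1 || !x4)
  T T F F  ✗ fails (x3 || x4)
  T T F T  ✗ fails (!x1 || !x4)
  T T T F  ✗ fails (!x3 || x4)
  T T T T  ✗ fails (!x1 || !x4)
2 of the 16 rows are models.

2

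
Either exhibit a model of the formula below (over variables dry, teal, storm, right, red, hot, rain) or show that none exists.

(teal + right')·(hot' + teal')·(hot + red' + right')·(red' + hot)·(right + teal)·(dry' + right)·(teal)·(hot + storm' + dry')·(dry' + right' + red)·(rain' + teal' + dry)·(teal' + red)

Unit clause (teal) forces teal = 1.
Unit clause (hot') forces hot = 0.
Unit clause (red') forces red = 0.
That conflicts with the unit clause (red).

UNSATISFIABLE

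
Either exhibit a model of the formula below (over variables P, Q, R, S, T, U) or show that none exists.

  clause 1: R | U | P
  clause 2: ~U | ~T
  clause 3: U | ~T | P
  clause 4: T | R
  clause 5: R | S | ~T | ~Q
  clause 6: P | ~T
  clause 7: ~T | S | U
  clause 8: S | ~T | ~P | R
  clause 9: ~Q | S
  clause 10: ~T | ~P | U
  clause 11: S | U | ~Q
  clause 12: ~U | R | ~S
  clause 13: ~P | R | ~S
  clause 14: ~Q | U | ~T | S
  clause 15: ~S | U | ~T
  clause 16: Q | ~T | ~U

P ↦ 0,  Q ↦ 0,  R ↦ 1,  S ↦ 1,  T ↦ 0,  U ↦ 1

Try U = 1.
Unit clause (~T) forces T = 0.
Unit clause (R) forces R = 1.
Try Q = 0.
No clause remains; P, S are free.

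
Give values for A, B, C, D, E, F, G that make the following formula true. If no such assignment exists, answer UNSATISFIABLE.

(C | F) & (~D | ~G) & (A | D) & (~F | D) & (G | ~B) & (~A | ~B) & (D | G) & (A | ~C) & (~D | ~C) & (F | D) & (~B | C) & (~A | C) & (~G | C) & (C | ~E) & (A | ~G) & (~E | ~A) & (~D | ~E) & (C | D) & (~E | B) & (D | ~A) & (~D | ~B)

A ↦ 0, B ↦ 0, C ↦ 0, D ↦ 1, E ↦ 0, F ↦ 1, G ↦ 0

Case C = 0:
From the singleton clause (F), F = 1.
From the singleton clause (D), D = 1.
From the singleton clause (~G), G = 0.
From the singleton clause (~B), B = 0.
From the singleton clause (~A), A = 0.
From the singleton clause (~E), E = 0.
This assignment satisfies each clause.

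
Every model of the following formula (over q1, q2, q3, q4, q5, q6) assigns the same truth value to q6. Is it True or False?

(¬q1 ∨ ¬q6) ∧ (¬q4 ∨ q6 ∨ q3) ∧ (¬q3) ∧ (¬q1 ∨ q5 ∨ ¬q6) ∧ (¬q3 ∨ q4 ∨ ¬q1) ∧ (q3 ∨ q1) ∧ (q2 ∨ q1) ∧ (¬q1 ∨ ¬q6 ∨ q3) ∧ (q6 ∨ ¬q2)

Suppose q6 = True.
Unit clause (¬q1) forces q1 = False.
Unit clause (¬q3) forces q3 = False.
That conflicts with the unit clause (q3).
So every satisfying assignment has q6 = False.

False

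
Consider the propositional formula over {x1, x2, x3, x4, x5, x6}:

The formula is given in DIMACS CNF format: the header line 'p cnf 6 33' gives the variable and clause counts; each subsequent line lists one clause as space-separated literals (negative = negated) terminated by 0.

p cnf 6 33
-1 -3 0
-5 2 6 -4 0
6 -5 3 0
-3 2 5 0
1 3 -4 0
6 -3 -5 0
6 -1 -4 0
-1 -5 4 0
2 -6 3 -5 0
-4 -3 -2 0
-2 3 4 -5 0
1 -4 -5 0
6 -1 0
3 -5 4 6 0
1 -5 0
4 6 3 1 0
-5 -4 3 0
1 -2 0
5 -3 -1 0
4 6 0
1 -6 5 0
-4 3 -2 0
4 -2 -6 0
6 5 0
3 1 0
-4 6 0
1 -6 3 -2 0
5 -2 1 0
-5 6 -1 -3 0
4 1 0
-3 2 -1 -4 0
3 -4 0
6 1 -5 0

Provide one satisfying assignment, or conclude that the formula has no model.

x1: True; x2: False; x3: False; x4: False; x5: False; x6: True

Case x1 = True:
(¬x3) alone gives x3 = False.
(x6) alone gives x6 = True.
(¬x4) alone gives x4 = False.
(¬x5) alone gives x5 = False.
(¬x2) alone gives x2 = False.
Every clause now holds.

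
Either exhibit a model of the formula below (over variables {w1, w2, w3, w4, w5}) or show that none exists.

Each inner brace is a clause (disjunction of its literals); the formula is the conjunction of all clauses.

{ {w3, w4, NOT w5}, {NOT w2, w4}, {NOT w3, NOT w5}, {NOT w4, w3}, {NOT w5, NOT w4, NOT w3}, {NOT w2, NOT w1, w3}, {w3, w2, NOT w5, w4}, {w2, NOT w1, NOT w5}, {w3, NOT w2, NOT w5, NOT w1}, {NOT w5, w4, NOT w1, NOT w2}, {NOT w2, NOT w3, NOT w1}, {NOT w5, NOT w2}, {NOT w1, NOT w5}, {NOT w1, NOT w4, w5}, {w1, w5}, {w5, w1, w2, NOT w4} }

w1=true, w2=false, w3=true, w4=false, w5=false

Case w2 = false:
Case w3 = true:
From the singleton clause (NOT w5), w5 = false.
From the singleton clause (w1), w1 = true.
From the singleton clause (NOT w4), w4 = false.
This assignment satisfies each clause.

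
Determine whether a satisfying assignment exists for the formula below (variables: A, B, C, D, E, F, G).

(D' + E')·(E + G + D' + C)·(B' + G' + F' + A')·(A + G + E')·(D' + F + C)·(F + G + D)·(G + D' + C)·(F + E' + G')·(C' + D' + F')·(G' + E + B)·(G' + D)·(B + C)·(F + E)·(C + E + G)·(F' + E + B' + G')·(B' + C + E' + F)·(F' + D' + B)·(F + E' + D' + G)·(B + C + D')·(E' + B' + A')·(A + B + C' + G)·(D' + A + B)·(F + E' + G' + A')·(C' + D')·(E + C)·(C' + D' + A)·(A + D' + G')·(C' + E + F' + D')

Yes, satisfiable

Case D = 0:
From the singleton clause (G'), G = 0.
From the singleton clause (F), F = 1.
Case A = 1:
Case B = 0:
From the singleton clause (C), C = 1.
Every clause is now satisfied; E is unconstrained.
A satisfying assignment: A ↦ 1, B ↦ 0, C ↦ 1, D ↦ 0, E ↦ 1, F ↦ 1, G ↦ 0.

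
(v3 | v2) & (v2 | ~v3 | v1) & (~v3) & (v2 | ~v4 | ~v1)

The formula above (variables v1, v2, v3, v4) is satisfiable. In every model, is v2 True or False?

Suppose v2 = 0.
From the singleton clause (v3), v3 = 1.
Now (~v3) is unsatisfied and unit — conflict.
So every satisfying assignment has v2 = True.

True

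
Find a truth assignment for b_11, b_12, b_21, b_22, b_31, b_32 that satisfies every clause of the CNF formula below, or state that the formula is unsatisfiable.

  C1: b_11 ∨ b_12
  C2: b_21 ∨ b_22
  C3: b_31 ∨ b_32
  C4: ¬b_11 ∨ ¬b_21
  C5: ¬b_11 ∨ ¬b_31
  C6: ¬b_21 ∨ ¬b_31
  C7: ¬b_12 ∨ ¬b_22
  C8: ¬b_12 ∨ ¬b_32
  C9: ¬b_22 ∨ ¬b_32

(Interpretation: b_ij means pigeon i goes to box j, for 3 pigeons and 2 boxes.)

Branch on b_11: set b_11 = True.
From the singleton clause (¬b_21), b_21 = False.
From the singleton clause (b_22), b_22 = True.
From the singleton clause (¬b_31), b_31 = False.
From the singleton clause (b_32), b_32 = True.
Now (¬b_32) is unsatisfied and unit — conflict.
That branch fails; take b_11 = False instead.
From the singleton clause (b_12), b_12 = True.
From the singleton clause (¬b_22), b_22 = False.
From the singleton clause (b_21), b_21 = True.
From the singleton clause (¬b_31), b_31 = False.
From the singleton clause (b_32), b_32 = True.
Now (¬b_32) is unsatisfied and unit — conflict.
Both values of b_11 lead to a conflict.

UNSATISFIABLE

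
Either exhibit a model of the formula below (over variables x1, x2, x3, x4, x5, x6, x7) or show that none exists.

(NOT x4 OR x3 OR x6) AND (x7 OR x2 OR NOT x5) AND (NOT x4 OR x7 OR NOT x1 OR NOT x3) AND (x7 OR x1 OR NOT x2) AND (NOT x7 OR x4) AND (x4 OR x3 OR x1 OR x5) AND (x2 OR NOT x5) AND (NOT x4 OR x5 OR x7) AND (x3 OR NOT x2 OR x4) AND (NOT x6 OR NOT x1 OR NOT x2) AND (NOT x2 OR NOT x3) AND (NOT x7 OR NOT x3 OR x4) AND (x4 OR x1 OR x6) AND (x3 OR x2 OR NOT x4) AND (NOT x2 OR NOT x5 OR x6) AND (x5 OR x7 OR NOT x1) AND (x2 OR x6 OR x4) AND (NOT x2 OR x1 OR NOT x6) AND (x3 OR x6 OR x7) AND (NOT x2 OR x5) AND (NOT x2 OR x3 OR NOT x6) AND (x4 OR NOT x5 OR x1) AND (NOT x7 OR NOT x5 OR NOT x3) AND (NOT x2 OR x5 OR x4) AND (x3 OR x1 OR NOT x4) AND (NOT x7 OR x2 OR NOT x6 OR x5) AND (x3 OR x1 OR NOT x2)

x1=false, x2=false, x3=true, x4=true, x5=false, x6=false, x7=true

Try x7 = true.
From the singleton clause (x4), x4 = true.
Try x3 = true.
From the singleton clause (NOT x2), x2 = false.
From the singleton clause (NOT x5), x5 = false.
From the singleton clause (NOT x6), x6 = false.
No clause remains; x1 is free.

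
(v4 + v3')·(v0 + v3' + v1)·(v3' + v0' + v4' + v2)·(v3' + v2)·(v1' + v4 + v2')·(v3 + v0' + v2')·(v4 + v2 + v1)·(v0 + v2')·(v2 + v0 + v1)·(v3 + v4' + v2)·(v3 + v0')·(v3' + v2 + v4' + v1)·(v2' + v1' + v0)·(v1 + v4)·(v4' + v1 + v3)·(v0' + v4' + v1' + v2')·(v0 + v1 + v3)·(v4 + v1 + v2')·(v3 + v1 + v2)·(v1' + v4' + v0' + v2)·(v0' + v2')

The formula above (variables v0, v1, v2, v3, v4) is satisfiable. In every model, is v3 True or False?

False

Suppose v3 = 1.
Unit clause (v4) forces v4 = 1.
Unit clause (v2) forces v2 = 1.
Unit clause (v0) forces v0 = 1.
Now (v0') is unsatisfied and unit — conflict.
So every satisfying assignment has v3 = False.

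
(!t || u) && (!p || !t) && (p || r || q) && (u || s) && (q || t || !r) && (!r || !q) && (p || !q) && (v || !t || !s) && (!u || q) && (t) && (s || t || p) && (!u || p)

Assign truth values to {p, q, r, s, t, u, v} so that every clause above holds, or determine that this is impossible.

The clause (t) is unit, so t = true.
The clause (u) is unit, so u = true.
The clause (!p) is unit, so p = false.
That conflicts with the unit clause (p).

UNSATISFIABLE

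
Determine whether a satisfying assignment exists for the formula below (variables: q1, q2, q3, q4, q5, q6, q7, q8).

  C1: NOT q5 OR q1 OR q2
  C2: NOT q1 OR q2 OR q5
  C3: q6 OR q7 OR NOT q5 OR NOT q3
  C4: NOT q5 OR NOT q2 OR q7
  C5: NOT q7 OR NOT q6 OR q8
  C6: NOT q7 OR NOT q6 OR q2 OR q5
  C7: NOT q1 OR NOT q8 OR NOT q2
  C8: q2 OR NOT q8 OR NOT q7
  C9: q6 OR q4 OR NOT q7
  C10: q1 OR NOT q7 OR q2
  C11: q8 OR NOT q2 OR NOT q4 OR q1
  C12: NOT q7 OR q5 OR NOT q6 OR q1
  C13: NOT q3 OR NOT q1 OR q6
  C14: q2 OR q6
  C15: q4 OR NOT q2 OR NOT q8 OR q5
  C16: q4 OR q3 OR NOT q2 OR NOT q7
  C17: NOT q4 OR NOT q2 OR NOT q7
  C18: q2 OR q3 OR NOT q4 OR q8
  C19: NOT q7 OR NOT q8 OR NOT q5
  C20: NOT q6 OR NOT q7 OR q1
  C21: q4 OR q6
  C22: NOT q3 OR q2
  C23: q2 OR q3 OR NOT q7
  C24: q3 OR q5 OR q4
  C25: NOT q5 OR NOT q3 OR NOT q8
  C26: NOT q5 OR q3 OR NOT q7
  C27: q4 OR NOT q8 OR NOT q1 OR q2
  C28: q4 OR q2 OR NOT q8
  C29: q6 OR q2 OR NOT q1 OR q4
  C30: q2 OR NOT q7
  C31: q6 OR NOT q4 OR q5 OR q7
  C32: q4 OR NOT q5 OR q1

Yes, satisfiable

Try q2 = true.
Try q5 = false.
Try q1 = true.
The clause (NOT q8) is unit, so q8 = false.
Try q7 = false.
Try q3 = true.
The clause (q6) is unit, so q6 = true.
Every clause is now satisfied; q4 is unconstrained.
A satisfying assignment: q1 ↦ true; q2 ↦ true; q3 ↦ true; q4 ↦ true; q5 ↦ false; q6 ↦ true; q7 ↦ false; q8 ↦ false.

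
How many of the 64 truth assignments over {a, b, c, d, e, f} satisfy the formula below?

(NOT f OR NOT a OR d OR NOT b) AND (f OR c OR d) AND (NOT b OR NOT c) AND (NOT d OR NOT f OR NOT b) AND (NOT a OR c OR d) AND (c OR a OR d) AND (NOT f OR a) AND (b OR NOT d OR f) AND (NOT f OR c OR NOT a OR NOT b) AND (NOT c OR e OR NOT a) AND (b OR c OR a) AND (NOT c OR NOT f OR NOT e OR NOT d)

There are 2^6 = 64 truth assignments over (a, b, c, d, e, f).
Split on f. With f = true, the clauses containing f are satisfied and NOT f drops from the rest; 3 of the 2^5 = 32 assignments to the other variables satisfy what remains.
With f = false, by the same count on the reduced clause set, 7 assignments work.
Total: 3 + 7 = 10.

10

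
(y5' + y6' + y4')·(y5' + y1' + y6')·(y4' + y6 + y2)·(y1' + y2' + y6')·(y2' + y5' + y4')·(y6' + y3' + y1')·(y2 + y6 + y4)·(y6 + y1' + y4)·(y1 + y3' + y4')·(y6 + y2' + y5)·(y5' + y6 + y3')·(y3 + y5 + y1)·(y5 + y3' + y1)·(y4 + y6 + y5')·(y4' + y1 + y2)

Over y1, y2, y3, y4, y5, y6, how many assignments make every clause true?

There are 2^6 = 64 truth assignments over (y1, y2, y3, y4, y5, y6).
Split on y1. With y1 = 1, the clauses containing y1 are satisfied and y1' drops from the rest; 2 of the 2^5 = 32 assignments to the other variables satisfy what remains.
With y1 = 0, by the same count on the reduced clause set, 4 assignments work.
(One model: y1=F, y2=F, y3=F, y4=F, y5=T, y6=T.)
Total: 2 + 4 = 6.

6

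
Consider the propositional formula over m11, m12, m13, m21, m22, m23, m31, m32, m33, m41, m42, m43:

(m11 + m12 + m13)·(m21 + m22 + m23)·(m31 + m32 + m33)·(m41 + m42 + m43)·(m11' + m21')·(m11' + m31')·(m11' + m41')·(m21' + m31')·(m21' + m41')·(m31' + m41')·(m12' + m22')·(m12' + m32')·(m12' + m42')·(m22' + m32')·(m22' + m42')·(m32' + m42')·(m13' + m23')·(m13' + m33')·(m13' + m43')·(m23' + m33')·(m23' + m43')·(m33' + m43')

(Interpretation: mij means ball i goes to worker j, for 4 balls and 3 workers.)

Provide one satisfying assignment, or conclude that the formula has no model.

UNSATISFIABLE

Try m11 = 0.
Try m12 = 1.
From the singleton clause (m22'), m22 = 0.
From the singleton clause (m32'), m32 = 0.
From the singleton clause (m42'), m42 = 0.
Try m21 = 1.
From the singleton clause (m31'), m31 = 0.
From the singleton clause (m33), m33 = 1.
From the singleton clause (m41'), m41 = 0.
From the singleton clause (m43), m43 = 1.
That conflicts with the unit clause (m43').
Undo m21 and try m21 = 0.
From the singleton clause (m23), m23 = 1.
From the singleton clause (m13'), m13 = 0.
From the singleton clause (m33'), m33 = 0.
From the singleton clause (m31), m31 = 1.
From the singleton clause (m41'), m41 = 0.
From the singleton clause (m43), m43 = 1.
That conflicts with the unit clause (m43').
Either choice for m21 ends in contradiction.
Undo m12 and try m12 = 0.
From the singleton clause (m13), m13 = 1.
From the singleton clause (m23'), m23 = 0.
From the singleton clause (m33'), m33 = 0.
From the singleton clause (m43'), m43 = 0.
Try m21 = 1.
From the singleton clause (m31'), m31 = 0.
From the singleton clause (m32), m32 = 1.
From the singleton clause (m41'), m41 = 0.
From the singleton clause (m42), m42 = 1.
That conflicts with the unit clause (m42').
Undo m21 and try m21 = 0.
From the singleton clause (m22), m22 = 1.
From the singleton clause (m32'), m32 = 0.
From the singleton clause (m31), m31 = 1.
From the singleton clause (m41'), m41 = 0.
From the singleton clause (m42), m42 = 1.
That conflicts with the unit clause (m42').
Either choice for m21 ends in contradiction.
Either choice for m12 ends in contradiction.
Undo m11 and try m11 = 1.
From the singleton clause (m21'), m21 = 0.
From the singleton clause (m31'), m31 = 0.
From the singleton clause (m41'), m41 = 0.
Try m22 = 1.
From the singleton clause (m12'), m12 = 0.
From the singleton clause (m32'), m32 = 0.
From the singleton clause (m33), m33 = 1.
From the singleton clause (m42'), m42 = 0.
From the singleton clause (m43), m43 = 1.
That conflicts with the unit clause (m43').
Undo m22 and try m22 = 0.
From the singleton clause (m23), m23 = 1.
From the singleton clause (m13'), m13 = 0.
From the singleton clause (m33'), m33 = 0.
From the singleton clause (m32), m32 = 1.
From the singleton clause (m12'), m12 = 0.
From the singleton clause (m42'), m42 = 0.
From the singleton clause (m43), m43 = 1.
That conflicts with the unit clause (m43').
Either choice for m22 ends in contradiction.
Either choice for m11 ends in contradiction.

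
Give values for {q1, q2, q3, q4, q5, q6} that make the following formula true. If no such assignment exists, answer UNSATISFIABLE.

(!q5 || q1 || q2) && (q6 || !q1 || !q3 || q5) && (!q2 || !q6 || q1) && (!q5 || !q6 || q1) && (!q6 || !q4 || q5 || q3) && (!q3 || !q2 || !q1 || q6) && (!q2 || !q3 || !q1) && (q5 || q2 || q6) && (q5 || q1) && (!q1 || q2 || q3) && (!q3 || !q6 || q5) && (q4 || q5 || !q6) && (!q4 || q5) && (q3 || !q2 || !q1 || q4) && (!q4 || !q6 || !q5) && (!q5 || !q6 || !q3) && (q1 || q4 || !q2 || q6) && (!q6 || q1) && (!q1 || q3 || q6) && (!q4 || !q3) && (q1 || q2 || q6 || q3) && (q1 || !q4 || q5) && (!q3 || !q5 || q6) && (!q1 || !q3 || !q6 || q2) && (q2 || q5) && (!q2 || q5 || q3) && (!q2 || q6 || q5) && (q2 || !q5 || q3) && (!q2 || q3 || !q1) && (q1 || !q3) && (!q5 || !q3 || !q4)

Suppose q5 = true.
Suppose q1 = false.
Unit clause (q2) forces q2 = true.
Unit clause (!q6) forces q6 = false.
Unit clause (q4) forces q4 = true.
Unit clause (!q3) forces q3 = false.
Every clause now holds.

q1 ↦ false,  q2 ↦ true,  q3 ↦ false,  q4 ↦ true,  q5 ↦ true,  q6 ↦ false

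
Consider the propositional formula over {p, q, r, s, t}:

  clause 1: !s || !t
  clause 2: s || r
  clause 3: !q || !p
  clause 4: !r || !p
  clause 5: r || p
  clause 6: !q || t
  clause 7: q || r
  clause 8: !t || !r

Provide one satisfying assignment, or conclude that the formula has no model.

p ↦ false; q ↦ false; r ↦ true; s ↦ true; t ↦ false

Branch on s: set s = true.
(!t) alone gives t = false.
(!q) alone gives q = false.
(r) alone gives r = true.
(!p) alone gives p = false.
This assignment satisfies each clause.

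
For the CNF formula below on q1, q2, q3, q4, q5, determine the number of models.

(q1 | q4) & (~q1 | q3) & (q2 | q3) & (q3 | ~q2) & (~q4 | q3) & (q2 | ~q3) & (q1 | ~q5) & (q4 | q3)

5

There are 2^5 = 32 truth assignments over (q1, q2, q3, q4, q5).
Split on q4. With q4 = 1, the clauses containing q4 are satisfied and ~q4 drops from the rest; 3 of the 2^4 = 16 assignments to the other variables satisfy what remains.
With q4 = 0, by the same count on the reduced clause set, 2 assignments work.
(One model: q1=F, q2=T, q3=T, q4=T, q5=F.)
Total: 3 + 2 = 5.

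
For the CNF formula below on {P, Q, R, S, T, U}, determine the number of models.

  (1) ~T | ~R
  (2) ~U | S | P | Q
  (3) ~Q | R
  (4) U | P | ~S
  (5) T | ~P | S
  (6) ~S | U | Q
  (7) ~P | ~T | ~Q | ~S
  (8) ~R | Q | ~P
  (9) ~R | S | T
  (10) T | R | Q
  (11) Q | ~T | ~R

9

There are 2^6 = 64 truth assignments over (P, Q, R, S, T, U).
Split on Q. With Q = 1, the clauses containing Q are satisfied and ~Q drops from the rest; 3 of the 2^5 = 32 assignments to the other variables satisfy what remains.
With Q = 0, by the same count on the reduced clause set, 6 assignments work.
(One model: P=F, Q=F, R=F, S=F, T=T, U=F.)
Total: 3 + 6 = 9.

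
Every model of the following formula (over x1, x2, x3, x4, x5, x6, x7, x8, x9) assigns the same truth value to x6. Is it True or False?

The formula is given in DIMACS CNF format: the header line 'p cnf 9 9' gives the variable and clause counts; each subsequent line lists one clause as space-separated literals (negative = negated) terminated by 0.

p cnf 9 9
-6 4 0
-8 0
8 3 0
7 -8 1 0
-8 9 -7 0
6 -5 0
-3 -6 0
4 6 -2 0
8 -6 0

False

Suppose x6 = True.
The clause (x4) is unit, so x4 = True.
The clause (¬x8) is unit, so x8 = False.
That conflicts with the unit clause (x8).
So every satisfying assignment has x6 = False.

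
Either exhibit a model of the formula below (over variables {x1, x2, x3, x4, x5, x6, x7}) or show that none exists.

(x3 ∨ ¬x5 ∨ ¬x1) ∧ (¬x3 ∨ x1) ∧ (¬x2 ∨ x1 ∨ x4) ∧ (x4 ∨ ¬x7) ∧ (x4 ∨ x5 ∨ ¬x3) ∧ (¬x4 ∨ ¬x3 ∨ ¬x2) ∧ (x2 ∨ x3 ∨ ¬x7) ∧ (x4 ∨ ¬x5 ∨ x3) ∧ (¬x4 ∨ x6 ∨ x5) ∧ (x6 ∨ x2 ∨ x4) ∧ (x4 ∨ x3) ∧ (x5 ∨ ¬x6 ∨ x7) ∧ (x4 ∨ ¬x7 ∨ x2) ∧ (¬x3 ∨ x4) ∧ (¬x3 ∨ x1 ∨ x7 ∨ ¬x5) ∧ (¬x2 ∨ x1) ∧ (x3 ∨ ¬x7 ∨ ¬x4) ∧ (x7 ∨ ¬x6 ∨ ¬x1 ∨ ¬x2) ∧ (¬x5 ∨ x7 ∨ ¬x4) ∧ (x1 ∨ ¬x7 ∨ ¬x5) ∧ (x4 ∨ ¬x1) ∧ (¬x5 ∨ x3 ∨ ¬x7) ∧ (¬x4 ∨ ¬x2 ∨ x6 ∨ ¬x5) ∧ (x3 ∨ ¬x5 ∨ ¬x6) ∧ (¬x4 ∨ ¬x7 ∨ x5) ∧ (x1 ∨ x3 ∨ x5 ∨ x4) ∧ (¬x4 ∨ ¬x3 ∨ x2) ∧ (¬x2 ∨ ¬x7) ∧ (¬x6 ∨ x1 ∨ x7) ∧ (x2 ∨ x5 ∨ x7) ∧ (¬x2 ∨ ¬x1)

UNSATISFIABLE

Suppose x3 = False.
From the singleton clause (x4), x4 = True.
From the singleton clause (¬x7), x7 = False.
From the singleton clause (¬x5), x5 = False.
From the singleton clause (x6), x6 = True.
Now (¬x6) is unsatisfied and unit — conflict.
So x3 must be the other value — set x3 = True.
From the singleton clause (x1), x1 = True.
From the singleton clause (x4), x4 = True.
From the singleton clause (¬x2), x2 = False.
Now (x2) is unsatisfied and unit — conflict.
Neither x3 = True nor x3 = False works.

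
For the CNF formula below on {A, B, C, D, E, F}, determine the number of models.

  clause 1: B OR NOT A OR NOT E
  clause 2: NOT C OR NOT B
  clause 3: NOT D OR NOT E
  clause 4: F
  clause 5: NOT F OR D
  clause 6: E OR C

2

There are 2^6 = 64 truth assignments over (A, B, C, D, E, F).
Split on A. With A = true, the clauses containing A are satisfied and NOT A drops from the rest; 1 of the 2^5 = 32 assignments to the other variables satisfy what remains.
With A = false, by the same count on the reduced clause set, 1 assignment works.
Total: 1 + 1 = 2.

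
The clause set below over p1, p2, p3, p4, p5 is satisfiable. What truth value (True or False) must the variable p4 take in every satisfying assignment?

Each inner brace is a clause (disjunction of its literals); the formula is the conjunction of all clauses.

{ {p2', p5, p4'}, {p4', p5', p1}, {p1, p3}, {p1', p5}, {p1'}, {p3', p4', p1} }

False

Suppose p4 = 1.
(p1') alone gives p1 = 0.
(p5') alone gives p5 = 0.
(p2') alone gives p2 = 0.
(p3) alone gives p3 = 1.
That conflicts with the unit clause (p3').
So every satisfying assignment has p4 = False.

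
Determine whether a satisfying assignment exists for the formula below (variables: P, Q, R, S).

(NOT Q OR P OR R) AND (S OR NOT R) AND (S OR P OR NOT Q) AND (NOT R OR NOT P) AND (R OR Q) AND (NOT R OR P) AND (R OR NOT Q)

Suppose S = true.
Suppose R = false.
Unit clause (Q) forces Q = true.
But (NOT Q) is also a unit clause — contradiction.
Backtrack on R: now try R = true.
Unit clause (NOT P) forces P = false.
But (P) is also a unit clause — contradiction.
Neither R = true nor R = false works.
Backtrack on S: now try S = false.
Unit clause (NOT R) forces R = false.
Unit clause (Q) forces Q = true.
But (NOT Q) is also a unit clause — contradiction.
Neither S = true nor S = false works.
No assignment satisfies every clause.

Unsatisfiable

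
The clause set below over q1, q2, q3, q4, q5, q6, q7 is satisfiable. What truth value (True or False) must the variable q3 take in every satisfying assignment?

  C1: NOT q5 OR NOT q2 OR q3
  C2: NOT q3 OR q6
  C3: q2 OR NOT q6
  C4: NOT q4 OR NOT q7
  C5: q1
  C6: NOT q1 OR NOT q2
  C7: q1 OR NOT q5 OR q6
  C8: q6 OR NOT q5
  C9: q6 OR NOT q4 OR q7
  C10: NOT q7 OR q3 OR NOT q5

Suppose q3 = true.
The clause (q6) is unit, so q6 = true.
The clause (q2) is unit, so q2 = true.
The clause (q1) is unit, so q1 = true.
That conflicts with the unit clause (NOT q1).
So every satisfying assignment has q3 = False.

False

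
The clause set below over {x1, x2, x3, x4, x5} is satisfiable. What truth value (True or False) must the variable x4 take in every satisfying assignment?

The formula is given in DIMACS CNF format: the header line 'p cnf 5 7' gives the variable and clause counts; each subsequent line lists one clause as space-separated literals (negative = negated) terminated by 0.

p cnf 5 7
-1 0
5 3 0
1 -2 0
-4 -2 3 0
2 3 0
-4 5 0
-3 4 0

Suppose x4 = False.
The clause (¬x1) is unit, so x1 = False.
The clause (¬x2) is unit, so x2 = False.
The clause (x3) is unit, so x3 = True.
That conflicts with the unit clause (¬x3).
So every satisfying assignment has x4 = True.

True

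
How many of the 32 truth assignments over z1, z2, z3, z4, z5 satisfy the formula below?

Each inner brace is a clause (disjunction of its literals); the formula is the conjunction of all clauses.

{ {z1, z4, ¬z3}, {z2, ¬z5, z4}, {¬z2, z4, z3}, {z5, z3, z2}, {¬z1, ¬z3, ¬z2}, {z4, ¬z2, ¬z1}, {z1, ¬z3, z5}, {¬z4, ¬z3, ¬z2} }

10

There are 2^5 = 32 truth assignments over (z1, z2, z3, z4, z5).
Split on z1. With z1 = True, the clauses containing z1 are satisfied and ¬z1 drops from the rest; 6 of the 2^4 = 16 assignments to the other variables satisfy what remains.
With z1 = False, by the same count on the reduced clause set, 4 assignments work.
(One model: z1=F, z2=F, z3=F, z4=T, z5=T.)
Total: 6 + 4 = 10.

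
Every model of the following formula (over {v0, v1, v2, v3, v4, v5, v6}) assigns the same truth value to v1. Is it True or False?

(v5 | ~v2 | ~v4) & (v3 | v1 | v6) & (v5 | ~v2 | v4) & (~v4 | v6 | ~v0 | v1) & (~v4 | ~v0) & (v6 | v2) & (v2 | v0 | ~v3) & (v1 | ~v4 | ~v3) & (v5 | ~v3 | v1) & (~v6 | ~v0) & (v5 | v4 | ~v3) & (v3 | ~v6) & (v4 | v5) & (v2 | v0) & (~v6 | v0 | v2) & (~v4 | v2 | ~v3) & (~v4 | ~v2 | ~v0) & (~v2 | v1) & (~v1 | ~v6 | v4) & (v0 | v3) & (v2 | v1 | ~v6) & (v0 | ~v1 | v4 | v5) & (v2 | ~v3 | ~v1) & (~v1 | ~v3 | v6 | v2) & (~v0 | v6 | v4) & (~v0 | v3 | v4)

True

Suppose v1 = 0.
The clause (~v2) is unit, so v2 = 0.
The clause (v6) is unit, so v6 = 1.
That conflicts with the unit clause (~v6).
So every satisfying assignment has v1 = True.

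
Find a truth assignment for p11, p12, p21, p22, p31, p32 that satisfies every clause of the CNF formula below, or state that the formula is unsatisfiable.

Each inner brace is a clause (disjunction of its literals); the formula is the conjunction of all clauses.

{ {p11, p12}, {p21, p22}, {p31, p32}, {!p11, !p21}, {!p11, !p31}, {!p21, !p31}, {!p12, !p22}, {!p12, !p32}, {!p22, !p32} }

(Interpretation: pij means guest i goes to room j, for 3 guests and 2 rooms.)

UNSATISFIABLE

Suppose p11 = true.
From the singleton clause (!p21), p21 = false.
From the singleton clause (p22), p22 = true.
From the singleton clause (!p31), p31 = false.
From the singleton clause (p32), p32 = true.
Now (!p32) is unsatisfied and unit — conflict.
So p11 must be the other value — set p11 = false.
From the singleton clause (p12), p12 = true.
From the singleton clause (!p22), p22 = false.
From the singleton clause (p21), p21 = true.
From the singleton clause (!p31), p31 = false.
From the singleton clause (p32), p32 = true.
Now (!p32) is unsatisfied and unit — conflict.
Either choice for p11 ends in contradiction.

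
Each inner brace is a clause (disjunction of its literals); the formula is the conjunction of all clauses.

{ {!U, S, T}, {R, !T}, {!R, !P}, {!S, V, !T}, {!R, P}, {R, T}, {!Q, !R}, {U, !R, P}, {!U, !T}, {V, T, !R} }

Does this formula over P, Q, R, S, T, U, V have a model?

Case R = true:
The clause (!P) is unit, so P = false.
That conflicts with the unit clause (P).
That branch fails; take R = false instead.
The clause (!T) is unit, so T = false.
That conflicts with the unit clause (T).
Both values of R lead to a conflict.
No assignment satisfies every clause.

No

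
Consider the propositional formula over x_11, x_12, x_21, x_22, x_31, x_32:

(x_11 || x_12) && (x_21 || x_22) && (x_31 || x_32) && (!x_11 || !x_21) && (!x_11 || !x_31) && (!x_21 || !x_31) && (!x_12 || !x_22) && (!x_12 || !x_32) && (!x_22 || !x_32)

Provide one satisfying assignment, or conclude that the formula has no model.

UNSATISFIABLE

Suppose x_11 = true.
The clause (!x_21) is unit, so x_21 = false.
The clause (x_22) is unit, so x_22 = true.
The clause (!x_31) is unit, so x_31 = false.
The clause (x_32) is unit, so x_32 = true.
That conflicts with the unit clause (!x_32).
So x_11 must be the other value — set x_11 = false.
The clause (x_12) is unit, so x_12 = true.
The clause (!x_22) is unit, so x_22 = false.
The clause (x_21) is unit, so x_21 = true.
The clause (!x_31) is unit, so x_31 = false.
The clause (x_32) is unit, so x_32 = true.
That conflicts with the unit clause (!x_32).
Both values of x_11 lead to a conflict.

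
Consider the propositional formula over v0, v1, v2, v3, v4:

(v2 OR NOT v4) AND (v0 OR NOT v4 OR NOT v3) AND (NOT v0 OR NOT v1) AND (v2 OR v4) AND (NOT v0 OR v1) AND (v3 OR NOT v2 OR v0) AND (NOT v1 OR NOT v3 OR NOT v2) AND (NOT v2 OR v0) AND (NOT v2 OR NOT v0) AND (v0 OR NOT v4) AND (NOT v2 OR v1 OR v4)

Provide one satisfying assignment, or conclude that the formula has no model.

Branch on v2: set v2 = true.
The clause (v0) is unit, so v0 = true.
Now (NOT v0) is unsatisfied and unit — conflict.
So v2 must be the other value — set v2 = false.
The clause (NOT v4) is unit, so v4 = false.
Now (v4) is unsatisfied and unit — conflict.
Either choice for v2 ends in contradiction.

UNSATISFIABLE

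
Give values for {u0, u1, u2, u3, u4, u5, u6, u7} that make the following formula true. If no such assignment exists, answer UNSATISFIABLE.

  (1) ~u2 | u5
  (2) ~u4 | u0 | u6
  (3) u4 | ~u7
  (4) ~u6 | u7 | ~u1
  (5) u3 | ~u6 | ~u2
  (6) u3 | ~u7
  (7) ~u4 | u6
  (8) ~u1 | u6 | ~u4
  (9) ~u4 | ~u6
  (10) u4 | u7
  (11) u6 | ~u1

UNSATISFIABLE

Case u2 = 0:
Case u4 = 1:
(u6) alone gives u6 = 1.
That conflicts with the unit clause (~u6).
That branch fails; take u4 = 0 instead.
(~u7) alone gives u7 = 0.
That conflicts with the unit clause (u7).
Both values of u4 lead to a conflict.
That branch fails; take u2 = 1 instead.
(u5) alone gives u5 = 1.
Case u4 = 1:
(u6) alone gives u6 = 1.
That conflicts with the unit clause (~u6).
That branch fails; take u4 = 0 instead.
(~u7) alone gives u7 = 0.
That conflicts with the unit clause (u7).
Both values of u4 lead to a conflict.
Both values of u2 lead to a conflict.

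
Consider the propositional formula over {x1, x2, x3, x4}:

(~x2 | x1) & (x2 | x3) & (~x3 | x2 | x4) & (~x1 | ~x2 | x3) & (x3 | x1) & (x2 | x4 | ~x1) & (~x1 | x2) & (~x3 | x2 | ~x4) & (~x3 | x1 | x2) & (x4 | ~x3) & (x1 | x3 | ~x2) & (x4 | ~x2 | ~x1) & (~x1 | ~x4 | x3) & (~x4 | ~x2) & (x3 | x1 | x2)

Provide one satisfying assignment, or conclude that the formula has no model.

UNSATISFIABLE

Try x2 = 0.
Unit clause (x3) forces x3 = 1.
Unit clause (x4) forces x4 = 1.
Now (~x4) is unsatisfied and unit — conflict.
That branch fails; take x2 = 1 instead.
Unit clause (x1) forces x1 = 1.
Unit clause (x3) forces x3 = 1.
Unit clause (x4) forces x4 = 1.
Now (~x4) is unsatisfied and unit — conflict.
Neither x2 = 1 nor x2 = 0 works.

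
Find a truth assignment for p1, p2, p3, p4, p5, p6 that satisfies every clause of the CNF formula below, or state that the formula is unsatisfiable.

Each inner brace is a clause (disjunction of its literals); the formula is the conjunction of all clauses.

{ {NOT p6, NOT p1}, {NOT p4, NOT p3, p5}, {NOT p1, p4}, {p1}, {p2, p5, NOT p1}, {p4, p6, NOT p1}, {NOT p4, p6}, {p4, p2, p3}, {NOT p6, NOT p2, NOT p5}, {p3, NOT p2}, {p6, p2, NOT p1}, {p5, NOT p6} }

The clause (p1) is unit, so p1 = true.
The clause (NOT p6) is unit, so p6 = false.
The clause (p4) is unit, so p4 = true.
But (NOT p4) is also a unit clause — contradiction.

UNSATISFIABLE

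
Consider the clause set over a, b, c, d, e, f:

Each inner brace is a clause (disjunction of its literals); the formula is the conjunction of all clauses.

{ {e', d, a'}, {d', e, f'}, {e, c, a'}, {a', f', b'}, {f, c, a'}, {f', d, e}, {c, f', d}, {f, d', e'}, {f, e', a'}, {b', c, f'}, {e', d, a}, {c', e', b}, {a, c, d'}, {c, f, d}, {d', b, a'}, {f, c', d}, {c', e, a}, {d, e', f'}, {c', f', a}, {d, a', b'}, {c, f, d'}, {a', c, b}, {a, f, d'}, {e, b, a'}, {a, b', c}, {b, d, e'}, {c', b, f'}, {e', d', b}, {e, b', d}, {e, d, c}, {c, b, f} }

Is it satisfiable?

Yes, satisfiable

Branch on e: set e = 0.
Branch on d: set d = 1.
From the singleton clause (f'), f = 0.
From the singleton clause (c), c = 1.
From the singleton clause (a), a = 1.
From the singleton clause (b), b = 1.
This assignment satisfies each clause.
A satisfying assignment: a: 1, b: 1, c: 1, d: 1, e: 0, f: 0.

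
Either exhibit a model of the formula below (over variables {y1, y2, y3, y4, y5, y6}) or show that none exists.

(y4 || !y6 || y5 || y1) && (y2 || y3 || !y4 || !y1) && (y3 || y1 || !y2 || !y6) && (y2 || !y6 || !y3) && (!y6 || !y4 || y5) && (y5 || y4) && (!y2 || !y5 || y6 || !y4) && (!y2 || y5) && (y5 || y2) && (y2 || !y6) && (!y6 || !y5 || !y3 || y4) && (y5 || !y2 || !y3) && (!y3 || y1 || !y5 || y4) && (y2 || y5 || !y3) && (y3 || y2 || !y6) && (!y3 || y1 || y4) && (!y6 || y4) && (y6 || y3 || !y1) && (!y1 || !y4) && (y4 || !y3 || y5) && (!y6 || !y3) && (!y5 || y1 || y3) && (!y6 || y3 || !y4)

Try y5 = true.
Try y2 = false.
Unit clause (!y6) forces y6 = false.
Try y3 = true.
Try y1 = false.
Unit clause (y4) forces y4 = true.
Every clause now holds.

y1=false; y2=false; y3=true; y4=true; y5=true; y6=false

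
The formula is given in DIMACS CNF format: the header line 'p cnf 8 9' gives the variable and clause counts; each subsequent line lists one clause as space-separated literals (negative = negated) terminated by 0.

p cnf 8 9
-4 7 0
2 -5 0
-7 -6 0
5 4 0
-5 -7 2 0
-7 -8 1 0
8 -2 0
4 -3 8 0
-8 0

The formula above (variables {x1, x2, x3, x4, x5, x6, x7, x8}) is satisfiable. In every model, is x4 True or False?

True

Suppose x4 = False.
Unit clause (x5) forces x5 = True.
Unit clause (x2) forces x2 = True.
Unit clause (x8) forces x8 = True.
But (¬x8) is also a unit clause — contradiction.
So every satisfying assignment has x4 = True.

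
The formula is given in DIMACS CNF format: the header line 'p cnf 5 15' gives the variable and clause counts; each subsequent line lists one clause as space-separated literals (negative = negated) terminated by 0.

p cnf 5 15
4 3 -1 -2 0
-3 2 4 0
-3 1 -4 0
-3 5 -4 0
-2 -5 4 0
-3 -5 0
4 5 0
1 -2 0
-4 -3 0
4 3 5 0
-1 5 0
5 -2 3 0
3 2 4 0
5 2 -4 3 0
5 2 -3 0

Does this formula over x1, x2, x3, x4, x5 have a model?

Yes

Case x3 = False:
Case x4 = True:
Case x1 = True:
(x5) alone gives x5 = True.
All clauses hold; x2 can take either value.
A satisfying assignment: x1: True,  x2: True,  x3: False,  x4: True,  x5: True.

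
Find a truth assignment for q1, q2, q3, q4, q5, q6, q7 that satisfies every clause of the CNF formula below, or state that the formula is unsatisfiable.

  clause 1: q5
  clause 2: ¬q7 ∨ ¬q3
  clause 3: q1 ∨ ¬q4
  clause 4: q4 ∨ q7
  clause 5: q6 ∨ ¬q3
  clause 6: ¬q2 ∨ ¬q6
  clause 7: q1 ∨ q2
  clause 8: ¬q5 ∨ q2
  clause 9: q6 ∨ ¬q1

q1: False, q2: True, q3: False, q4: False, q5: True, q6: False, q7: True

(q5) alone gives q5 = True.
(q2) alone gives q2 = True.
(¬q6) alone gives q6 = False.
(¬q3) alone gives q3 = False.
(¬q1) alone gives q1 = False.
(¬q4) alone gives q4 = False.
(q7) alone gives q7 = True.
Every clause now holds.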